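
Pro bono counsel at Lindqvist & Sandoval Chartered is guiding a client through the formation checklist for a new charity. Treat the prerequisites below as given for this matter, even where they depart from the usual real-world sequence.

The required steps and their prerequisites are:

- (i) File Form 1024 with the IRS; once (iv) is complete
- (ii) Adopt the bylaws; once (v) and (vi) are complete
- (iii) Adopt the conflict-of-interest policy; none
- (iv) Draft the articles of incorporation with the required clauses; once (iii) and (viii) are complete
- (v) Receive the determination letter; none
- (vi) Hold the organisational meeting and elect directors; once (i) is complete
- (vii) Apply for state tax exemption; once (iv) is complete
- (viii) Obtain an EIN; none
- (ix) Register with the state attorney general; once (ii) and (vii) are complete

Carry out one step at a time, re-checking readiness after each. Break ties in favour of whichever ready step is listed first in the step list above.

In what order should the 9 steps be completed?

(iii) (v) (viii) (iv) (i) (vi) (ii) (vii) (ix)

Nothing is required for (iii), (v) and (viii). (iii) is listed earlier → (iii) first.
(v) and (viii) are both available; (v) is listed earlier → (v).
(viii) is the only step now ready → (viii).
Next only (iv) has its prerequisites met → (iv).
Ready: (i) and (vii). (i) is listed earlier → (i).
Ready: (vi) and (vii). (vi) is listed earlier → (vi).
(ii) and (vii) are both available; (ii) is listed earlier → (ii).
(vii) needed (iv), now all done → (vii).
(ix) needed (ii) and (vii), now all done → (ix).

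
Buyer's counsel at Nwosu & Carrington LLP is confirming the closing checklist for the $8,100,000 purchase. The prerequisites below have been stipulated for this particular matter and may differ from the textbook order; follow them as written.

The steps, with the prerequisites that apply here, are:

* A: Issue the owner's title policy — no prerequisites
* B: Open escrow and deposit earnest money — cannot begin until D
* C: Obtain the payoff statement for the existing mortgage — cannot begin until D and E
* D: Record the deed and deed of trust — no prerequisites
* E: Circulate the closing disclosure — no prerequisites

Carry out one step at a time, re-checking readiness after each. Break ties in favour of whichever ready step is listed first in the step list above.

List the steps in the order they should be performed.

Nothing is required for A, D and E. A is listed earlier → A first.
Now D and E have their prerequisites met. D is listed earlier, so D next.
B and E are both available; B is listed earlier → B.
E is the only step now ready → E.
That leaves C as the only ready step → C.

A, D, B, E, C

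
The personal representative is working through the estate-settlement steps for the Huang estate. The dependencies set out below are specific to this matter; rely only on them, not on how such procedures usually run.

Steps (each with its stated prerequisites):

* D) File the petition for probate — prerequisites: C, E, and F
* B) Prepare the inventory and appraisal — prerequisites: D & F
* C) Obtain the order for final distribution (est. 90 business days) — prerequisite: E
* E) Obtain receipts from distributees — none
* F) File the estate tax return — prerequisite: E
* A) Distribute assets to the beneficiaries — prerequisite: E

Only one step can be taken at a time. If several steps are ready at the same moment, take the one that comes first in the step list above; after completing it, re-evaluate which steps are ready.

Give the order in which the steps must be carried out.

E, C, F, D, B, A

E has no prerequisites → E first.
Now C, F and A have their prerequisites met. C is listed earlier, so C next.
F and A are both available; F is listed earlier → F.
D now also ready, so the ready set is {D, A}; D is listed earlier → D.
B now also ready, so the ready set is {B, A}; B is listed earlier → B.
That leaves A as the only ready step → A.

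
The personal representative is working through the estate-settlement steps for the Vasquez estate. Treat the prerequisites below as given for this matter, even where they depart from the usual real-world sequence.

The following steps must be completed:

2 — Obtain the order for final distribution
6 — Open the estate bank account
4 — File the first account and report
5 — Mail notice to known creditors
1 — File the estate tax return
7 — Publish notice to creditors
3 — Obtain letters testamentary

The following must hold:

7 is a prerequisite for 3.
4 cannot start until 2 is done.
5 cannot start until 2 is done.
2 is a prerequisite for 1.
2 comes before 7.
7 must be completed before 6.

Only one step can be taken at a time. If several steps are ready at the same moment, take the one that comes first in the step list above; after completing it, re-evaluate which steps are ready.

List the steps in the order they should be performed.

2 4 5 1 7 6 3

Only 2 has no prerequisites, so it is first.
Now 4, 5, 1 and 7 have their prerequisites met. 4 is listed earlier, so 4 next.
5, 1 and 7 are all available; 5 is listed earlier → 5.
Ready: 1 and 7. 1 is listed earlier → 1.
That leaves 7 as the only ready step → 7.
6 and 3 are both available; 6 is listed earlier → 6.
That leaves 3 as the only ready step → 3.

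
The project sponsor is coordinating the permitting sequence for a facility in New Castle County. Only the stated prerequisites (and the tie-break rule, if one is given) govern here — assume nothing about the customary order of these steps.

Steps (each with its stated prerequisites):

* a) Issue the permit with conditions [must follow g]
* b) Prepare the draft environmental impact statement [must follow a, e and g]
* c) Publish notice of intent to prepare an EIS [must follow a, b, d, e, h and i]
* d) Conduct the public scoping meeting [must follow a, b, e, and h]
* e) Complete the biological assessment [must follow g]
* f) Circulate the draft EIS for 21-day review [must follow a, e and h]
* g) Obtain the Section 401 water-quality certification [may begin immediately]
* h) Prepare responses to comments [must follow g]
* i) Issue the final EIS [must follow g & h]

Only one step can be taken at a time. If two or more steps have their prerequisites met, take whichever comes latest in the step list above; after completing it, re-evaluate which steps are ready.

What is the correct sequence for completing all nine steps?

g → h → i → e → a → f → b → d → c

g is the only step with nothing outstanding, so it goes first.
h, e and a are all available; h is listed later → h.
i now also ready, so the ready set is {i, e, a}; i is listed later → i.
e and a are both available; e is listed later → e.
a needed g, now all done → a.
f and b are both available; f is listed later → f.
b needed g, e and a, now all done → b.
d needed h, e, b and a, now all done → d.
That leaves c as the only ready step → c.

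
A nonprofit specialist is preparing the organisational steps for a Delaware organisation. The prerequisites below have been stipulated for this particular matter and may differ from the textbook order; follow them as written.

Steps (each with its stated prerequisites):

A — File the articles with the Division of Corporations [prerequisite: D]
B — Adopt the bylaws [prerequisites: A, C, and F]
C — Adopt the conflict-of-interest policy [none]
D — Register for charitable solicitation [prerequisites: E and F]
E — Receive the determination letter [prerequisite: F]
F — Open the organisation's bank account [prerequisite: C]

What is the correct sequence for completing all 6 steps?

C has no prerequisites → C first.
Next only F has its prerequisites met → F.
Next only E has its prerequisites met → E.
D needed E and F, now all done → D.
Next only A has its prerequisites met → A.
That leaves B as the only ready step → B.

C → F → E → D → A → B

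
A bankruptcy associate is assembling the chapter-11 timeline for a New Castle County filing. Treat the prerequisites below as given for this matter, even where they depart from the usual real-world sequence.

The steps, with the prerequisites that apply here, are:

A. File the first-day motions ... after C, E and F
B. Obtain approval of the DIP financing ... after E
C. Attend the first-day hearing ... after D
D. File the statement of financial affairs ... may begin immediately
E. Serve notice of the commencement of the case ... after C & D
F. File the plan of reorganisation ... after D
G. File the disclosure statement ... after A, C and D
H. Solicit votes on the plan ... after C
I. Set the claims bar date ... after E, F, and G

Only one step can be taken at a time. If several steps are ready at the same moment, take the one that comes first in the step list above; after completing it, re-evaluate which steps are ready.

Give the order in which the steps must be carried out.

D is the only step with nothing outstanding, so it goes first.
Ready: C and F. C is listed earlier → C.
E and H now also ready, so the ready set is {E, F, H}; E is listed earlier → E.
B, F and H are all available; B is listed earlier → B.
F and H are both available; F is listed earlier → F.
Now A and H have their prerequisites met. A is listed earlier, so A next.
G now also ready, so the ready set is {G, H}; G is listed earlier → G.
I now also ready, so the ready set is {H, I}; H is listed earlier → H.
I needed E, F and G, now all done → I.

D, C, E, B, F, A, G, H, I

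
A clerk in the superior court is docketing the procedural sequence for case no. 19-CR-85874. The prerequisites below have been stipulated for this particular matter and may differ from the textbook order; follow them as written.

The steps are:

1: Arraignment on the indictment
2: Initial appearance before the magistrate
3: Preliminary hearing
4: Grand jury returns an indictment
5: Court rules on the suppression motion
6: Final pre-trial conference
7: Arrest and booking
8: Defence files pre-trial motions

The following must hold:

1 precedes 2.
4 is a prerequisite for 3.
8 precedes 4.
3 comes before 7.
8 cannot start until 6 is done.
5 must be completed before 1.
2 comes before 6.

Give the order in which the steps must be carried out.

Only 5 has no prerequisites, so it is first.
1 needed 5, now all done → 1.
Next only 2 has its prerequisites met → 2.
6 needed 2, now all done → 6.
8 needed 6, now all done → 8.
4 is the only step now ready → 4.
3 needed 4, now all done → 3.
7 needed 3, now all done → 7.

5, 1, 2, 6, 8, 4, 3, 7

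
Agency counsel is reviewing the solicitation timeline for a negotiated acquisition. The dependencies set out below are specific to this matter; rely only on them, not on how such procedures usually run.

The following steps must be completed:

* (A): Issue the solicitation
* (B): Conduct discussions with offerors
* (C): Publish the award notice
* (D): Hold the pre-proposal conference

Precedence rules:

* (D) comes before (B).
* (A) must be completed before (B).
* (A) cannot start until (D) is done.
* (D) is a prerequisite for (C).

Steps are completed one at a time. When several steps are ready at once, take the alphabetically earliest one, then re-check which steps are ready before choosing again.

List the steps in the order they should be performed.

(D) → (A) → (B) → (C)

Only (D) has no prerequisites, so it is first.
(A) and (C) are both available; (A) has the earlier label → (A).
(B) and (C) are both available; (B) has the earlier label → (B).
(C) needed (D), now all done → (C).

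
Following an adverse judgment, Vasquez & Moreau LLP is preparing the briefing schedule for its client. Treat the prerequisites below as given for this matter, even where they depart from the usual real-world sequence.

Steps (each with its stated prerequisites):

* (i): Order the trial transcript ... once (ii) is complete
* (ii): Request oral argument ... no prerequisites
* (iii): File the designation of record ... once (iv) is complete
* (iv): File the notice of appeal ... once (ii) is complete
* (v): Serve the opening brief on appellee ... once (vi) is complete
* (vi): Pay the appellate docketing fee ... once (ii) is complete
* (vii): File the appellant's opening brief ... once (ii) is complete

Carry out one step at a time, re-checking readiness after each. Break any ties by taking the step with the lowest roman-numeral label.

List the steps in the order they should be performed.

(ii), (i), (iv), (iii), (vi), (v), (vii)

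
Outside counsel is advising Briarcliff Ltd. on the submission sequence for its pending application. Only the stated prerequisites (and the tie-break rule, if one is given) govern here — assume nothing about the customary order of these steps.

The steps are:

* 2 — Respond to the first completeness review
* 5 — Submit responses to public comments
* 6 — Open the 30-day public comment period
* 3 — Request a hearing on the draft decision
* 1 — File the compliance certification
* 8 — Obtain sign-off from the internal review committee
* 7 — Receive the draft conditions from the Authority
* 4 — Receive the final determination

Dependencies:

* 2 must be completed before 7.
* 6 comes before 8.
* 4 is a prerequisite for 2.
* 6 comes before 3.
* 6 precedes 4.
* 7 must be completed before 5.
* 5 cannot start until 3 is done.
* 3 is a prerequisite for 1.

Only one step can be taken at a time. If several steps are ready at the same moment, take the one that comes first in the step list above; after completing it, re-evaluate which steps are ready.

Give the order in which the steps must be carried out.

6 3 1 8 4 2 7 5

6 is the only step with nothing outstanding, so it goes first.
3, 8 and 4 are all available; 3 is listed earlier → 3.
1 now also ready, so the ready set is {1, 8, 4}; 1 is listed earlier → 1.
Now 8 and 4 have their prerequisites met. 8 is listed earlier, so 8 next.
4 needed 6, now all done → 4.
Next only 2 has its prerequisites met → 2.
That leaves 7 as the only ready step → 7.
That leaves 5 as the only ready step → 5.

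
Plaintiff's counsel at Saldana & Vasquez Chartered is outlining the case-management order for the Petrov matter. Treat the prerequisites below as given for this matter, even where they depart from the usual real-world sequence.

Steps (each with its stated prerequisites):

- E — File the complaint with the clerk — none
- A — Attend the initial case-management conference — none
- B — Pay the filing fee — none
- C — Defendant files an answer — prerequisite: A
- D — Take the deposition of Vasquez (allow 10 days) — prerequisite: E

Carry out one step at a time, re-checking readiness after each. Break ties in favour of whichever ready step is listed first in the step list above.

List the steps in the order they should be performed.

Nothing is required for E, A and B. E is listed earlier → E first.
A, B and D are all available; A is listed earlier → A.
Now B, C and D have their prerequisites met. B is listed earlier, so B next.
Now C and D have their prerequisites met. C is listed earlier, so C next.
Next only D has its prerequisites met → D.

E A B C D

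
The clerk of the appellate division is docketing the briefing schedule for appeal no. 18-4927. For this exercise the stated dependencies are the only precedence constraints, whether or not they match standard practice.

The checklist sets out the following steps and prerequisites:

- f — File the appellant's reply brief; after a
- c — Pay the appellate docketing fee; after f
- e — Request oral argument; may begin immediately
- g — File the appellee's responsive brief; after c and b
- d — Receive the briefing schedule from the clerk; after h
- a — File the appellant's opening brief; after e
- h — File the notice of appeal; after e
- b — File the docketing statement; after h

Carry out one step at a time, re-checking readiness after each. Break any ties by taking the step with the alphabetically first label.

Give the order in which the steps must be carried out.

e a f c h b d g

Only e has no prerequisites, so it is first.
Ready: a and h. a has the earlier label → a.
f now also ready, so the ready set is {f, h}; f has the earlier label → f.
Now c and h have their prerequisites met. c has the earlier label, so c next.
h needed e, now all done → h.
b and d are both available; b has the earlier label → b.
Now d and g have their prerequisites met. d has the earlier label, so d next.
Next only g has its prerequisites met → g.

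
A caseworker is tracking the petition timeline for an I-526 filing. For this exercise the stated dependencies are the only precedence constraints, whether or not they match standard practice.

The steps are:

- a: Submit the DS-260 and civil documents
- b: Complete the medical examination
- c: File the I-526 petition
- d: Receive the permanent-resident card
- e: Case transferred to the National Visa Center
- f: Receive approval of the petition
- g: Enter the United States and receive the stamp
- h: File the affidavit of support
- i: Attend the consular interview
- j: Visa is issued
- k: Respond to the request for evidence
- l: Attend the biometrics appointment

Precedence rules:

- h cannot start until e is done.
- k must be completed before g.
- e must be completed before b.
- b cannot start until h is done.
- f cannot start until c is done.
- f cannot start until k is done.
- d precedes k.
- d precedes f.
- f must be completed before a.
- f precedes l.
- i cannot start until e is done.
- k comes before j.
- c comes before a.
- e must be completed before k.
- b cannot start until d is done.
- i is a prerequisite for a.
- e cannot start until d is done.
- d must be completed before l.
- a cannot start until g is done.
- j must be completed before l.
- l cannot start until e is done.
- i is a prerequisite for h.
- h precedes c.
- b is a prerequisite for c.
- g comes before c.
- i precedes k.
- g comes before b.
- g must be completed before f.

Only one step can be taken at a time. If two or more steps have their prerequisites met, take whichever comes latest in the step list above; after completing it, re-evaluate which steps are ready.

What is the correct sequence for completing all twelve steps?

d e i k j h g b c f l a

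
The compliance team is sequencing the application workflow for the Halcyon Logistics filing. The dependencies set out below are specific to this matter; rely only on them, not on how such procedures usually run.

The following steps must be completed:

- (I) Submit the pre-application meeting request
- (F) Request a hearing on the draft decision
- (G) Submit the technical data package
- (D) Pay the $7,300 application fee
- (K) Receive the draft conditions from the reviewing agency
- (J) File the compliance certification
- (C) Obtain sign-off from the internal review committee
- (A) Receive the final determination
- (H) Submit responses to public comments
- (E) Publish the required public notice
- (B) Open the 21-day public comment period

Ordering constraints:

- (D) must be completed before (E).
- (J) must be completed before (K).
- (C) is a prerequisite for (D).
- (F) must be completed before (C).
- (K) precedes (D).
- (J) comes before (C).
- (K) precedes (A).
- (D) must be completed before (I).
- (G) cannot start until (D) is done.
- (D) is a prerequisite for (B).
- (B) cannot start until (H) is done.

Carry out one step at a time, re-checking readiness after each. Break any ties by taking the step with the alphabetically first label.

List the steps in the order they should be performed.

Nothing is required for (F), (H) and (J). (F) has the earlier label → (F) first.
Now (H) and (J) have their prerequisites met. (H) has the earlier label, so (H) next.
(J) is the only step now ready → (J).
Now (C) and (K) have their prerequisites met. (C) has the earlier label, so (C) next.
Next only (K) has its prerequisites met → (K).
Now (A) and (D) have their prerequisites met. (A) has the earlier label, so (A) next.
(D) needed (C) and (K), now all done → (D).
Now (B), (E), (G) and (I) have their prerequisites met. (B) has the earlier label, so (B) next.
(E), (G) and (I) are all available; (E) has the earlier label → (E).
Ready: (G) and (I). (G) has the earlier label → (G).
(I) needed (D), now all done → (I).

(F), (H), (J), (C), (K), (A), (D), (B), (E), (G), (I)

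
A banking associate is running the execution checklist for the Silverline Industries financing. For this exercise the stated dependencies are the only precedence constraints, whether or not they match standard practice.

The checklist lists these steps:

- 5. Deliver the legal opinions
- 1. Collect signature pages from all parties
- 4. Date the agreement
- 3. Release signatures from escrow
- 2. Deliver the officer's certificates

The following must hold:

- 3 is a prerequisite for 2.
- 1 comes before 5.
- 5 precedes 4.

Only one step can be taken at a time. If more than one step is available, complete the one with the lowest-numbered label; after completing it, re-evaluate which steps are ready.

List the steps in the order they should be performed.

1 and 3 have no prerequisites; 1 has the earlier label, so 1 is first.
3 and 5 are both available; 3 has the earlier label → 3.
2 now also ready, so the ready set is {2, 5}; 2 has the earlier label → 2.
5 needed 1, now all done → 5.
4 is the only step now ready → 4.

1 3 2 5 4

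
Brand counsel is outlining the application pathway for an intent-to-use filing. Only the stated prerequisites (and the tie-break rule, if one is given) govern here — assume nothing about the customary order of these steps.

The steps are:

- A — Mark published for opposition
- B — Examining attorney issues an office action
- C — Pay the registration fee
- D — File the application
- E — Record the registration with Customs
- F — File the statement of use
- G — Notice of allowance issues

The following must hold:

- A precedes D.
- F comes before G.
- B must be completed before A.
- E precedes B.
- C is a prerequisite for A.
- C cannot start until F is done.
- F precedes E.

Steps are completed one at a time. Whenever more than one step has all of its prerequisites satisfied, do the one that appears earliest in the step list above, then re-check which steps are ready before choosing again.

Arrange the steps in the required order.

F, C, E, B, A, D, G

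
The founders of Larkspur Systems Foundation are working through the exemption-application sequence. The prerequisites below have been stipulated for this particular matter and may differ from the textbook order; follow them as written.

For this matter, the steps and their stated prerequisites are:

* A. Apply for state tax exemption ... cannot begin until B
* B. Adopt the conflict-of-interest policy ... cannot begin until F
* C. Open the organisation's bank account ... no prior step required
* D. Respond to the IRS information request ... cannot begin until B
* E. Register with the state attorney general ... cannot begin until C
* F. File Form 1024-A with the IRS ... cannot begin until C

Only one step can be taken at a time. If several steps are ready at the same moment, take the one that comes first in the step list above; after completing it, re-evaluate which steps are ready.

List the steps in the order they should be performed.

C is the only step with nothing outstanding, so it goes first.
Now E and F have their prerequisites met. E is listed earlier, so E next.
F is the only step now ready → F.
That leaves B as the only ready step → B.
A and D are both available; A is listed earlier → A.
D needed B, now all done → D.

C, E, F, B, A, D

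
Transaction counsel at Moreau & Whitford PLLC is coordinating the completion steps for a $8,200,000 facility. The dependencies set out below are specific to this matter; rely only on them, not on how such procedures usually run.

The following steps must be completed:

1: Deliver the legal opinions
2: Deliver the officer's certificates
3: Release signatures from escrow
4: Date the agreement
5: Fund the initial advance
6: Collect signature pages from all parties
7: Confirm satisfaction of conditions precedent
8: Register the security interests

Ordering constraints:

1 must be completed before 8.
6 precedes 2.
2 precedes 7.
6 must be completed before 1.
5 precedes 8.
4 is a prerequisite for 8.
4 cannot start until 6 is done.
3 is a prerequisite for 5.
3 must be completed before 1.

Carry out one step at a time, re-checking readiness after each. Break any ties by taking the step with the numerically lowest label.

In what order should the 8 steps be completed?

3 and 6 have no prerequisites; 3 has the earlier label, so 3 is first.
5 now also ready, so the ready set is {5, 6}; 5 has the earlier label → 5.
That leaves 6 as the only ready step → 6.
Ready: 1, 2 and 4. 1 has the earlier label → 1.
Ready: 2 and 4. 2 has the earlier label → 2.
7 now also ready, so the ready set is {4, 7}; 4 has the earlier label → 4.
7 and 8 are both available; 7 has the earlier label → 7.
8 needed 1, 4 and 5, now all done → 8.

3, 5, 6, 1, 2, 4, 7, 8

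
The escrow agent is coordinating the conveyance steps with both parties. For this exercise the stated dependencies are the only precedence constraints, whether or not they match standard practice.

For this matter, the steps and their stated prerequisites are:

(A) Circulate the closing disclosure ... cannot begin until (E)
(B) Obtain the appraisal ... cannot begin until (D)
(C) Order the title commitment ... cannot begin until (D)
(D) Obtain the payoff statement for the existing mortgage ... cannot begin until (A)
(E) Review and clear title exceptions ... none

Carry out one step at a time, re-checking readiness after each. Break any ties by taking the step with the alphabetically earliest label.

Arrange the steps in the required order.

(E), (A), (D), (B), (C)

Only (E) has no prerequisites, so it is first.
(A) needed (E), now all done → (A).
That leaves (D) as the only ready step → (D).
Ready: (B) and (C). (B) has the earlier label → (B).
That leaves (C) as the only ready step → (C).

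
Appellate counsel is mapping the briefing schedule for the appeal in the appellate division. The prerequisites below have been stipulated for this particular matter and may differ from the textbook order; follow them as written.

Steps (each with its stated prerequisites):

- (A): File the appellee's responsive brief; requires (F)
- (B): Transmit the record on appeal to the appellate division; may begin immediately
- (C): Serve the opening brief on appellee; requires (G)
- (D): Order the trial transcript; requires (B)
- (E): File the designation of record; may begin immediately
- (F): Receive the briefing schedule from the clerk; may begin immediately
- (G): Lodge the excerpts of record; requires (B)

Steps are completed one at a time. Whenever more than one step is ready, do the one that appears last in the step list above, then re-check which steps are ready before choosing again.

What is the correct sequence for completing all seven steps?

Nothing is required for (F), (E) and (B). (F) is listed later → (F) first.
(A) now also ready, so the ready set is {(E), (B), (A)}; (E) is listed later → (E).
Now (B) and (A) have their prerequisites met. (B) is listed later, so (B) next.
Now (G), (D) and (A) have their prerequisites met. (G) is listed later, so (G) next.
(C) now also ready, so the ready set is {(D), (C), (A)}; (D) is listed later → (D).
Ready: (C) and (A). (C) is listed later → (C).
Next only (A) has its prerequisites met → (A).

(F) (E) (B) (G) (D) (C) (A)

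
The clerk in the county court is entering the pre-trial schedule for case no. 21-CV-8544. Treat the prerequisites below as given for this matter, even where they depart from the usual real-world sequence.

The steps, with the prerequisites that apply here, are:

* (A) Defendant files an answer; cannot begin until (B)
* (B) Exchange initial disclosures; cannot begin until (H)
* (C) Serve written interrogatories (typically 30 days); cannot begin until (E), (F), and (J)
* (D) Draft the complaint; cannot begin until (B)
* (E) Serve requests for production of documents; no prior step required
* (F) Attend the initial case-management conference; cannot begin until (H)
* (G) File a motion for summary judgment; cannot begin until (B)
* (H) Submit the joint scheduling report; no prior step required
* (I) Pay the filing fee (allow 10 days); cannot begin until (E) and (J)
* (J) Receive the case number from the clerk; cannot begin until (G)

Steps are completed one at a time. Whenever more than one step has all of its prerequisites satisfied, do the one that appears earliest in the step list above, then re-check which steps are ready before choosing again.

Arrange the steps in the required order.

(E), (H), (B), (A), (D), (F), (G), (J), (C), (I)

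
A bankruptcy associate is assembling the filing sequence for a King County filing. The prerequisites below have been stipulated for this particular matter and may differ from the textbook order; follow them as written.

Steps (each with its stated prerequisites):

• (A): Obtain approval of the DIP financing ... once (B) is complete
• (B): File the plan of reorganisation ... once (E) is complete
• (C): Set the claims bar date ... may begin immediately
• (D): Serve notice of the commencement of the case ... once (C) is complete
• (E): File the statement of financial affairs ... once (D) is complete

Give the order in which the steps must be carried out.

(C), (D), (E), (B), (A)

(C) has no prerequisites → (C) first.
(D) is the only step now ready → (D).
That leaves (E) as the only ready step → (E).
(B) needed (E), now all done → (B).
That leaves (A) as the only ready step → (A).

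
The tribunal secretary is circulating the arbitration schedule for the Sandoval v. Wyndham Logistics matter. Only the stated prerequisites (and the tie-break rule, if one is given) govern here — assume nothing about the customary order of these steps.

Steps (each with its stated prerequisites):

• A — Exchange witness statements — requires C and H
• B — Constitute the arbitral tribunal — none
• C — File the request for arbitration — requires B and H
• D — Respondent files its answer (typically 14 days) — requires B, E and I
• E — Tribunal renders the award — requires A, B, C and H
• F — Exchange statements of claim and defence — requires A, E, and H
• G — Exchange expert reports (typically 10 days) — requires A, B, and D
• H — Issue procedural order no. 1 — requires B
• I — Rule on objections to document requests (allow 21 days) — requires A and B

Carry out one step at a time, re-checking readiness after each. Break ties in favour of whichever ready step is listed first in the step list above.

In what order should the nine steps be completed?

B, H, C, A, E, F, I, D, G

Only B has no prerequisites, so it is first.
That leaves H as the only ready step → H.
C needed B and H, now all done → C.
Next only A has its prerequisites met → A.
Ready: E and I. E is listed earlier → E.
F now also ready, so the ready set is {F, I}; F is listed earlier → F.
Next only I has its prerequisites met → I.
D needed B, E and I, now all done → D.
Next only G has its prerequisites met → G.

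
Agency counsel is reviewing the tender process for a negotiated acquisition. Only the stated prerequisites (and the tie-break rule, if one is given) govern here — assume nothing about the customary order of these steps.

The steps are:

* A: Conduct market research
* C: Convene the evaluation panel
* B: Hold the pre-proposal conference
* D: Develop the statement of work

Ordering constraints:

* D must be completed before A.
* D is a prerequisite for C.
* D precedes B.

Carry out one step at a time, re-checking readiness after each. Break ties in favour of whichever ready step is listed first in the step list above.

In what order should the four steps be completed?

D → A → C → B

Only D has no prerequisites, so it is first.
A, C and B are all available; A is listed earlier → A.
Now C and B have their prerequisites met. C is listed earlier, so C next.
That leaves B as the only ready step → B.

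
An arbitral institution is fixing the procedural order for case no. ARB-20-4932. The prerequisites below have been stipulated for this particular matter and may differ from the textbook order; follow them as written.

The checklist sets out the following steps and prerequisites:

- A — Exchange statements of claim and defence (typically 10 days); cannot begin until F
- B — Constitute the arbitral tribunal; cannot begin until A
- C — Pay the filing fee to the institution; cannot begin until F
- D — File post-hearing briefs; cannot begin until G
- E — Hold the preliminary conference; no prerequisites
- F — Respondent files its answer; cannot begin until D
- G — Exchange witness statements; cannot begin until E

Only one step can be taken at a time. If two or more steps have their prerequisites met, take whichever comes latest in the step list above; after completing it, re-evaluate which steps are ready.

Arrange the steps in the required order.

E has no prerequisites → E first.
G needed E, now all done → G.
That leaves D as the only ready step → D.
F needed D, now all done → F.
Now C and A have their prerequisites met. C is listed later, so C next.
A needed F, now all done → A.
B is the only step now ready → B.

E, G, D, F, C, A, B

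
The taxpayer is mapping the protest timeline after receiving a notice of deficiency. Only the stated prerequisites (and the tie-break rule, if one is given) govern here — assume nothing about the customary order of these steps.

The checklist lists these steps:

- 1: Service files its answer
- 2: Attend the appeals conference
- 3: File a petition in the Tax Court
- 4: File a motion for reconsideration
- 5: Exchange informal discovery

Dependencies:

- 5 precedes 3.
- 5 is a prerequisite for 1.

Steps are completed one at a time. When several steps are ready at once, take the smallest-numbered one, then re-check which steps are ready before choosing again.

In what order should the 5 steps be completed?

2 → 4 → 5 → 1 → 3

2, 4 and 5 have no prerequisites; 2 has the earlier label, so 2 is first.
Now 4 and 5 have their prerequisites met. 4 has the earlier label, so 4 next.
That leaves 5 as the only ready step → 5.
Ready: 1 and 3. 1 has the earlier label → 1.
Next only 3 has its prerequisites met → 3.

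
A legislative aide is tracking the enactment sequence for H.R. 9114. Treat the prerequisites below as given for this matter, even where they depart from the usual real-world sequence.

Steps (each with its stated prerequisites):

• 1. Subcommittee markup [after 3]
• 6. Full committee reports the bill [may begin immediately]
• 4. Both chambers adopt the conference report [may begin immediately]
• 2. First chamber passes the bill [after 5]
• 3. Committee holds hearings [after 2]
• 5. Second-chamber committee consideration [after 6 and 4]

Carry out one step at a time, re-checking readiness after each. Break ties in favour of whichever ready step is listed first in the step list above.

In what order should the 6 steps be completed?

6 and 4 have no prerequisites; 6 is listed earlier, so 6 is first.
That leaves 4 as the only ready step → 4.
5 needed 6 and 4, now all done → 5.
2 is the only step now ready → 2.
3 is the only step now ready → 3.
Next only 1 has its prerequisites met → 1.

6 → 4 → 5 → 2 → 3 → 1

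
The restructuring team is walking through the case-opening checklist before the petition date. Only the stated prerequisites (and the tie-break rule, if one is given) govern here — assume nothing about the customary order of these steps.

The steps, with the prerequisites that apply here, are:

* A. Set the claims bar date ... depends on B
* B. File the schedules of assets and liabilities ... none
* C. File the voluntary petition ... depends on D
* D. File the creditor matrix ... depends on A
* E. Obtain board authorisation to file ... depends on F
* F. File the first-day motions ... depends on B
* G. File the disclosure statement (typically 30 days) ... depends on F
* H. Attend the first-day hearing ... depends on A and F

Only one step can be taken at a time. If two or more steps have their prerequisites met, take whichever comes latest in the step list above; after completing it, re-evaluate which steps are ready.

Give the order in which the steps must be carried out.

B, F, G, E, A, H, D, C

B is the only step with nothing outstanding, so it goes first.
Ready: F and A. F is listed later → F.
G and E now also ready, so the ready set is {G, E, A}; G is listed later → G.
Ready: E and A. E is listed later → E.
A needed B, now all done → A.
H and D are both available; H is listed later → H.
D is the only step now ready → D.
C needed D, now all done → C.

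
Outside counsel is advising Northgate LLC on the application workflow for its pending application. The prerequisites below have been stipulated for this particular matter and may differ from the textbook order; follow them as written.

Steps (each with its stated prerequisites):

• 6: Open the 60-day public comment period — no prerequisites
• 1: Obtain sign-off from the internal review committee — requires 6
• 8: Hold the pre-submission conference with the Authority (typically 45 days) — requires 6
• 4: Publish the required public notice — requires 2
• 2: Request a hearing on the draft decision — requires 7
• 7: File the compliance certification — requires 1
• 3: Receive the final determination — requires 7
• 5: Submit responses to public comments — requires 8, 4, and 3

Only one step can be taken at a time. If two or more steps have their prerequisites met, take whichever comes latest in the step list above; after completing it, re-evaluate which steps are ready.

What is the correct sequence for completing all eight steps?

6 is the only step with nothing outstanding, so it goes first.
Now 8 and 1 have their prerequisites met. 8 is listed later, so 8 next.
Next only 1 has its prerequisites met → 1.
That leaves 7 as the only ready step → 7.
3 and 2 are both available; 3 is listed later → 3.
That leaves 2 as the only ready step → 2.
4 needed 2, now all done → 4.
That leaves 5 as the only ready step → 5.

6, 8, 1, 7, 3, 2, 4, 5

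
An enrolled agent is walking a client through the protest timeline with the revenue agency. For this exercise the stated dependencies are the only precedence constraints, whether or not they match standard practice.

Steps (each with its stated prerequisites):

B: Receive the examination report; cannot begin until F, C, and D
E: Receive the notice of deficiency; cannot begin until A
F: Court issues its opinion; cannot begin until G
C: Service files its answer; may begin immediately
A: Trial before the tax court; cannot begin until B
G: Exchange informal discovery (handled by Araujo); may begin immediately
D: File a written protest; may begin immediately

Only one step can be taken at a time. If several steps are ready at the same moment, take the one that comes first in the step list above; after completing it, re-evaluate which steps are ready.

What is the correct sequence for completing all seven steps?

C, G and D have no prerequisites; C is listed earlier, so C is first.
Now G and D have their prerequisites met. G is listed earlier, so G next.
F and D are both available; F is listed earlier → F.
D is the only step now ready → D.
B needed F, C and D, now all done → B.
Next only A has its prerequisites met → A.
E needed A, now all done → E.

C G F D B A E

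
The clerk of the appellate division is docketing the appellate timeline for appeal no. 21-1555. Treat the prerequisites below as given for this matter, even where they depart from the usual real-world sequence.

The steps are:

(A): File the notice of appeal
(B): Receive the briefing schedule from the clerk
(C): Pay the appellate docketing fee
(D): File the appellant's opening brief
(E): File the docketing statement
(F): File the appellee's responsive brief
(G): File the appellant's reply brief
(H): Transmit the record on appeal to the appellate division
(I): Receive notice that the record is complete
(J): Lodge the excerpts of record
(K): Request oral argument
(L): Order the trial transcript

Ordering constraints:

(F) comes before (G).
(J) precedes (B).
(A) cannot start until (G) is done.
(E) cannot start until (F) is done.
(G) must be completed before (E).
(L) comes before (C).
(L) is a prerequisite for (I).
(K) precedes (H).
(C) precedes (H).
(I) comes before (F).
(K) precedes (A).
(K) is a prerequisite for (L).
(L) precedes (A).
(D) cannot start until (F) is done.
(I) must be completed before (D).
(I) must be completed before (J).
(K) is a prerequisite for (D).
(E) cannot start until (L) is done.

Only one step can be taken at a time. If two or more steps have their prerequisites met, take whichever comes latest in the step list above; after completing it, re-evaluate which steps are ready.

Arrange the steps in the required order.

(K) (L) (I) (J) (F) (G) (E) (D) (C) (H) (B) (A)

(K) has no prerequisites → (K) first.
(L) is the only step now ready → (L).
Ready: (I) and (C). (I) is listed later → (I).
(J) and (F) now also ready, so the ready set is {(J), (F), (C)}; (J) is listed later → (J).
(B) now also ready, so the ready set is {(F), (C), (B)}; (F) is listed later → (F).
Ready: (G), (D), (C) and (B). (G) is listed later → (G).
(E) and (A) now also ready, so the ready set is {(E), (D), (C), (B), (A)}; (E) is listed later → (E).
(D), (C), (B) and (A) are all available; (D) is listed later → (D).
Ready: (C), (B) and (A). (C) is listed later → (C).
(H), (B) and (A) are all available; (H) is listed later → (H).
Ready: (B) and (A). (B) is listed later → (B).
Next only (A) has its prerequisites met → (A).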